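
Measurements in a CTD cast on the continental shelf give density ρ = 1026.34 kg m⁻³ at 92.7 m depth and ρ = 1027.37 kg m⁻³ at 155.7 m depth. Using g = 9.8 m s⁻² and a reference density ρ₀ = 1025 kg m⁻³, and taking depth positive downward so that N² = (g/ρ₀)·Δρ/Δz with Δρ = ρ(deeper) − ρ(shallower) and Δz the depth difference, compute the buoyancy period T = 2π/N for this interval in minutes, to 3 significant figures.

Δρ = 1027.37 − 1026.34 = 1.03 kg m⁻³ over Δz = 155.7 − 92.7 = 63 m.
N² = (9.8/1025) × (1.03/63) = 1.5631 × 10⁻⁴ s⁻².
N = √(1.5631 × 10⁻⁴) = 0.012502 rad s⁻¹, so T = 2π/N = 502.57 s = 8.3762 min ≈ 8.38 min.

8.38 min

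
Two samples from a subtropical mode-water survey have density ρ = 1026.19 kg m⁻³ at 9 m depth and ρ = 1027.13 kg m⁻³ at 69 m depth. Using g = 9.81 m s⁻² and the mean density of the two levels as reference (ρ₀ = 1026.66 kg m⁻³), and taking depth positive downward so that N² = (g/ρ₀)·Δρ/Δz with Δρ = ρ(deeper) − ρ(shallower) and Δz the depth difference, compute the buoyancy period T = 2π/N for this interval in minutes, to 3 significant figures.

8.56 min

Δρ = 1027.13 − 1026.19 = 0.94 kg m⁻³ over Δz = 69 − 9 = 60 m.
N² = (9.81/1026.66) × (0.94/60) = 1.4970 × 10⁻⁴ s⁻².
N = √(1.4970 × 10⁻⁴) = 0.012235 rad s⁻¹, so T = 2π/N = 513.54 s = 8.5590 min ≈ 8.56 min.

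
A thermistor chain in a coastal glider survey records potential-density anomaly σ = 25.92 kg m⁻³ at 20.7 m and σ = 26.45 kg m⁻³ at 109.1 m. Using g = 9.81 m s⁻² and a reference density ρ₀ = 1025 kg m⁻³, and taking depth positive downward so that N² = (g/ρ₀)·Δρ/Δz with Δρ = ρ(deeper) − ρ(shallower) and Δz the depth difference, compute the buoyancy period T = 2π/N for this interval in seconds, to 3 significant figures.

829 s

Δρ = 1026.45 − 1025.92 = 0.53 kg m⁻³ over Δz = 109.1 − 20.7 = 88.4 m.
N² = (9.81/1025) × (0.53/88.4) = 5.7381 × 10⁻⁵ s⁻².
N = √(5.7381 × 10⁻⁵) = 7.5750 × 10⁻³ rad s⁻¹, so T = 2π/N = 829.46 s ≈ 829 s.
Since Δρ > 0 the layer is stably stratified.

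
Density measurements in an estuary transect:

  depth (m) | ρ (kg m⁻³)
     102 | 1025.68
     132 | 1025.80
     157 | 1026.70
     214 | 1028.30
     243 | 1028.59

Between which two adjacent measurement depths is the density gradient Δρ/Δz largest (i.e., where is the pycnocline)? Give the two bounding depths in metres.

132–157 m

Compute the density gradient over each adjacent pair:
  102–132 m: Δρ/Δz = 0.12/30 = 4.0 × 10⁻³ kg m⁻⁴
  132–157 m: Δρ/Δz = 0.90/25 = 0.036 kg m⁻⁴
  157–214 m: Δρ/Δz = 1.60/57 = 0.028 kg m⁻⁴
  214–243 m: Δρ/Δz = 0.29/29 = 0.010 kg m⁻⁴
The largest gradient is in the 132–157 m interval — the pycnocline.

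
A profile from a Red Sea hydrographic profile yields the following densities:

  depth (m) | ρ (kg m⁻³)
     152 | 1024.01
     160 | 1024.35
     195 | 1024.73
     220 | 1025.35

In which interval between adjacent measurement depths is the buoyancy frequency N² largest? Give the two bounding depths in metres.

Compute the density gradient over each adjacent pair:
  152–160 m: Δρ/Δz = 0.34/8 = 0.043 kg m⁻⁴
  160–195 m: Δρ/Δz = 0.38/35 = 0.011 kg m⁻⁴
  195–220 m: Δρ/Δz = 0.62/25 = 0.025 kg m⁻⁴
The largest gradient is in the 152–160 m interval — the pycnocline.

152–160 m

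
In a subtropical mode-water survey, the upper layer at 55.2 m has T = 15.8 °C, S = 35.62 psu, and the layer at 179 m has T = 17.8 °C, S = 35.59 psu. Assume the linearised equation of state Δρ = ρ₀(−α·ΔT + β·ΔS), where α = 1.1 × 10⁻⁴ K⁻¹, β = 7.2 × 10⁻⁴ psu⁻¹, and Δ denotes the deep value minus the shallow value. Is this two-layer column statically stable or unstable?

unstable

ΔT = 17.8 − 15.8 = +2.0 K and ΔS = 35.59 − 35.62 = -0.03 psu (deep − shallow).
−αΔT = -2.20 × 10⁻⁴; βΔS = -2.16 × 10⁻⁵; sum Δρ/ρ₀ = -2.416 × 10⁻⁴.
Δρ/ρ₀ < 0, so Δρ < 0: deeper water is lighter → statically unstable; the column would overturn.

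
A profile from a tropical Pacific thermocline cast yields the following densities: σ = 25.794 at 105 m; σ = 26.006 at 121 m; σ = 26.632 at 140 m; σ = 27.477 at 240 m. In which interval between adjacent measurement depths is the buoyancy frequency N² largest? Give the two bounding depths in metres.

121–140 m

Compute the density gradient over each adjacent pair:
  105–121 m: Δρ/Δz = 0.212/16 = 0.013 kg m⁻⁴
  121–140 m: Δρ/Δz = 0.626/19 = 0.033 kg m⁻⁴
  140–240 m: Δρ/Δz = 0.845/100 = 8.4 × 10⁻³ kg m⁻⁴
The largest gradient is in the 121–140 m interval — the pycnocline.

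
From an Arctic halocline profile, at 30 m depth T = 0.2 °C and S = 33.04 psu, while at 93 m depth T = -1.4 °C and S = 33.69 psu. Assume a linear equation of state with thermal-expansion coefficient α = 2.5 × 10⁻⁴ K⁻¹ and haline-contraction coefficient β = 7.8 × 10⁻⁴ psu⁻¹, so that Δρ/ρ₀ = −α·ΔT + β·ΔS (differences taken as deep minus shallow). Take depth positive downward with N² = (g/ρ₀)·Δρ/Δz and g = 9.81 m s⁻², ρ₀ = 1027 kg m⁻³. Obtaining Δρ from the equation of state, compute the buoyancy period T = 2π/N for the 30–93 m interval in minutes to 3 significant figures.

ΔT = -1.6 K, ΔS = +0.65 psu (deep − shallow).
Δρ/ρ₀ = −αΔT + βΔS = 4.00 × 10⁻⁴ + 5.07 × 10⁻⁴ = 9.07 × 10⁻⁴, so Δρ ≈ 0.9315 kg m⁻³.
N² = (g/ρ₀)·Δρ/Δz = g·(Δρ/ρ₀)/Δz = 9.81 × 9.07 × 10⁻⁴ / 63 = 1.4123 × 10⁻⁴ s⁻².
N = √(1.4123 × 10⁻⁴) = 0.011884 rad s⁻¹ → T = 2π/N = 528.71 s = 8.8118 min ≈ 8.81 min.

8.81 min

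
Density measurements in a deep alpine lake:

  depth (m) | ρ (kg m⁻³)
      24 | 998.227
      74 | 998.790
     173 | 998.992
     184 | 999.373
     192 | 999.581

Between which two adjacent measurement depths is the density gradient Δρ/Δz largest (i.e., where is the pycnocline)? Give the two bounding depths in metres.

Compute the density gradient over each adjacent pair:
  24–74 m: Δρ/Δz = 0.563/50 = 0.011 kg m⁻⁴
  74–173 m: Δρ/Δz = 0.202/99 = 2.0 × 10⁻³ kg m⁻⁴
  173–184 m: Δρ/Δz = 0.381/11 = 0.035 kg m⁻⁴
  184–192 m: Δρ/Δz = 0.208/8 = 0.026 kg m⁻⁴
The largest gradient is in the 173–184 m interval — the pycnocline.

173–184 m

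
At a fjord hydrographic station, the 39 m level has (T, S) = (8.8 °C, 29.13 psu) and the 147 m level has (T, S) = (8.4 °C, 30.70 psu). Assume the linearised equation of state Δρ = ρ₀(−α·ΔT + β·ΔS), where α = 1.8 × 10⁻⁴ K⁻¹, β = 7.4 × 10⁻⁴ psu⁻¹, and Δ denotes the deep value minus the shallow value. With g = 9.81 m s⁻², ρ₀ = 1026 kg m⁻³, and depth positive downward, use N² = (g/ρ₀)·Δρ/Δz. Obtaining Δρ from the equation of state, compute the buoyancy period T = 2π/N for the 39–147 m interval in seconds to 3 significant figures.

594 s

ΔT = -0.4 K, ΔS = +1.57 psu (deep − shallow).
Δρ/ρ₀ = −αΔT + βΔS = 7.20 × 10⁻⁵ + 1.1618 × 10⁻³ = 1.2338 × 10⁻³, so Δρ ≈ 1.266 kg m⁻³.
N² = (g/ρ₀)·Δρ/Δz = g·(Δρ/ρ₀)/Δz = 9.81 × 1.2338 × 10⁻³ / 108 = 1.1207 × 10⁻⁴ s⁻².
N = √(1.1207 × 10⁻⁴) = 0.010586 rad s⁻¹ → T = 2π/N = 593.54 s ≈ 594 s.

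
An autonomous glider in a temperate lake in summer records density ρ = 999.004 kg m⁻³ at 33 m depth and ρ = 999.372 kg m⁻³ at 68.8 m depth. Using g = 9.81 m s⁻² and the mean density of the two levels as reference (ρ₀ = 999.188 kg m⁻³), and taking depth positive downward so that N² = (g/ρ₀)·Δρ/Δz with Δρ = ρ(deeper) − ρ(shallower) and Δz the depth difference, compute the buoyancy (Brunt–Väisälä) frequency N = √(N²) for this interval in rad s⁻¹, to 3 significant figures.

0.0100 rad s⁻¹

Δρ = 999.372 − 999.004 = 0.368 kg m⁻³ over Δz = 68.8 − 33 = 35.8 m.
N² = (9.81/999.188) × (0.368/35.8) = 1.0092 × 10⁻⁴ s⁻².
N = √(1.0092 × 10⁻⁴) = 0.010046 rad s⁻¹ ≈ 0.0100 rad s⁻¹.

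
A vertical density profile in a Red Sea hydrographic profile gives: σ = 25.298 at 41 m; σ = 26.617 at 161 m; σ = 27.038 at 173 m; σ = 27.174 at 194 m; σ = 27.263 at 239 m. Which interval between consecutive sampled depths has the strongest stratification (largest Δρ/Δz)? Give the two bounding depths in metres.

Compute the density gradient over each adjacent pair:
  41–161 m: Δρ/Δz = 1.319/120 = 0.011 kg m⁻⁴
  161–173 m: Δρ/Δz = 0.421/12 = 0.035 kg m⁻⁴
  173–194 m: Δρ/Δz = 0.136/21 = 6.5 × 10⁻³ kg m⁻⁴
  194–239 m: Δρ/Δz = 0.089/45 = 2.0 × 10⁻³ kg m⁻⁴
The largest gradient is in the 161–173 m interval — the pycnocline.

161–173 m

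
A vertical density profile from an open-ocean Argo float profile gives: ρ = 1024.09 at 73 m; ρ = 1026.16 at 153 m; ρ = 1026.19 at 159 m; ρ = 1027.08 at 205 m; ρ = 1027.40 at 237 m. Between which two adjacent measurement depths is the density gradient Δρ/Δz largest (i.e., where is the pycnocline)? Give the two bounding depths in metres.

73–153 m

Compute the density gradient over each adjacent pair:
  73–153 m: Δρ/Δz = 2.07/80 = 0.026 kg m⁻⁴
  153–159 m: Δρ/Δz = 0.03/6 = 5.0 × 10⁻³ kg m⁻⁴
  159–205 m: Δρ/Δz = 0.89/46 = 0.019 kg m⁻⁴
  205–237 m: Δρ/Δz = 0.32/32 = 0.010 kg m⁻⁴
The largest gradient is in the 73–153 m interval — the pycnocline.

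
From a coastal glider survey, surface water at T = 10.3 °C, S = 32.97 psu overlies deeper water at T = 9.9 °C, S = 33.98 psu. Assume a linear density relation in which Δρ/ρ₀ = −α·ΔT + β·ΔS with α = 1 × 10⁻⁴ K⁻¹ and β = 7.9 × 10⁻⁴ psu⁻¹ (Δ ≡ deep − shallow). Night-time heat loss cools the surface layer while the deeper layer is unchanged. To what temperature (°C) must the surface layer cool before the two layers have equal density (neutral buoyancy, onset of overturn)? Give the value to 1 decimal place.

Neutral buoyancy requires Δρ = 0, i.e. −α(T_deep − T_surf′) + β(S_deep − S_surf) = 0.
T_surf′ = T_deep − (β/α)·ΔS = 9.9 − (7.9 × 10⁻⁴/1 × 10⁻⁴)·(+1.01) = 1.921 °C.
Cooling required: 10.3 − (1.921) = 8.379 °C.

1.9 °C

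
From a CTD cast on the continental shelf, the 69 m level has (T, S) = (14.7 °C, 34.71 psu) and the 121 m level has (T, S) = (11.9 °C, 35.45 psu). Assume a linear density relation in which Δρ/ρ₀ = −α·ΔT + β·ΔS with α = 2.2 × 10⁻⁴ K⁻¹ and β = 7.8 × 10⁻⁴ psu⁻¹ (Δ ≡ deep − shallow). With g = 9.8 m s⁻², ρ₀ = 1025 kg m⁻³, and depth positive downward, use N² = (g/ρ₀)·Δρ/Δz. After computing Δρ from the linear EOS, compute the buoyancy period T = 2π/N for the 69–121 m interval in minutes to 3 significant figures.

ΔT = -2.8 K, ΔS = +0.74 psu (deep − shallow).
Δρ/ρ₀ = −αΔT + βΔS = 6.16 × 10⁻⁴ + 5.772 × 10⁻⁴ = 1.1932 × 10⁻³, so Δρ ≈ 1.223 kg m⁻³.
N² = (g/ρ₀)·Δρ/Δz = g·(Δρ/ρ₀)/Δz = 9.8 × 1.1932 × 10⁻³ / 52 = 2.2487 × 10⁻⁴ s⁻².
N = √(2.2487 × 10⁻⁴) = 0.014996 rad s⁻¹ → T = 2π/N = 418.99 s = 6.9832 min ≈ 6.98 min.

6.98 min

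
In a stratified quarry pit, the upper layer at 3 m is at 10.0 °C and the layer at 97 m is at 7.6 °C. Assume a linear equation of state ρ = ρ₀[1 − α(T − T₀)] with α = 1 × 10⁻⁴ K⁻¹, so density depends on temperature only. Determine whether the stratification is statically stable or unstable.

stable

ΔT = 7.6 − 10.0 = -2.4 K, so Δρ/ρ₀ = −αΔT = 2.40 × 10⁻⁴.
Δρ/ρ₀ > 0, so Δρ > 0: deeper water is denser → statically stable.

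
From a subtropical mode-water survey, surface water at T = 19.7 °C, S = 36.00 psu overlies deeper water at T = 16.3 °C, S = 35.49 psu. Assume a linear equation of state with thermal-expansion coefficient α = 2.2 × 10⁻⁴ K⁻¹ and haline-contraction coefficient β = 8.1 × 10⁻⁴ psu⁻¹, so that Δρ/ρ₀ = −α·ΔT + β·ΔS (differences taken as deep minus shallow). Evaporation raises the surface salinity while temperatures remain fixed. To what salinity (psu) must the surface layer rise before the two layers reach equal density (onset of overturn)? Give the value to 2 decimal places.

36.41 psu

Neutral buoyancy requires −α(T_deep − T_surf) + β(S_deep − S_surf′) = 0.
S_surf′ = S_deep − (α/β)·ΔT = 35.49 − (2.2 × 10⁻⁴/8.1 × 10⁻⁴)·(-3.4) = 36.4135 psu.
Increase required: 36.4135 − 36.00 = 0.4135 psu.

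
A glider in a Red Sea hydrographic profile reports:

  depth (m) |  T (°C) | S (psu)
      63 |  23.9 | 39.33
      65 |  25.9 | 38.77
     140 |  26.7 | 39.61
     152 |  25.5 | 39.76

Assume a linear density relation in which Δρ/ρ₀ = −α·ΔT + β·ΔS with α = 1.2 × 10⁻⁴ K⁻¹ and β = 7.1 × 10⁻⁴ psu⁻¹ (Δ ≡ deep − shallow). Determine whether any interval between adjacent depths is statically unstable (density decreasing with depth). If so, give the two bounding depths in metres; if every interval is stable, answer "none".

63–65 m

Evaluate Δρ/ρ₀ = −αΔT + βΔS across each adjacent pair:
  63–65 m: −αΔT+βΔS = −(1.2 × 10⁻⁴)(+2.0)+(7.1 × 10⁻⁴)(-0.56) = -6.4 × 10⁻⁴ → UNSTABLE
  65–140 m: −αΔT+βΔS = −(1.2 × 10⁻⁴)(+0.8)+(7.1 × 10⁻⁴)(+0.84) = 5.0 × 10⁻⁴ → stable
  140–152 m: −αΔT+βΔS = −(1.2 × 10⁻⁴)(-1.2)+(7.1 × 10⁻⁴)(+0.15) = 2.5 × 10⁻⁴ → stable
The 63–65 m interval has Δρ < 0: lighter water underlies denser water.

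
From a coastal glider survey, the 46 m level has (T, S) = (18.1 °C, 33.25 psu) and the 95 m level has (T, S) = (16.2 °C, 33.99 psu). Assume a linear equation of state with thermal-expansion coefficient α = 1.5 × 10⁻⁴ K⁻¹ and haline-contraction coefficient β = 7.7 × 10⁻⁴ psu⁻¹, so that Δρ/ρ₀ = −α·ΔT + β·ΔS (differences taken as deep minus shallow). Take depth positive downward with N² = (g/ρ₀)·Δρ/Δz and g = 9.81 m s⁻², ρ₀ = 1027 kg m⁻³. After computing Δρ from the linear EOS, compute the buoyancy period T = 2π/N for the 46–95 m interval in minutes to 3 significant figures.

8.00 min

ΔT = -1.9 K, ΔS = +0.74 psu (deep − shallow).
Δρ/ρ₀ = −αΔT + βΔS = 2.85 × 10⁻⁴ + 5.698 × 10⁻⁴ = 8.548 × 10⁻⁴, so Δρ ≈ 0.8779 kg m⁻³.
N² = (g/ρ₀)·Δρ/Δz = g·(Δρ/ρ₀)/Δz = 9.81 × 8.548 × 10⁻⁴ / 49 = 1.7113 × 10⁻⁴ s⁻².
N = √(1.7113 × 10⁻⁴) = 0.013082 rad s⁻¹ → T = 2π/N = 480.29 s = 8.0048 min ≈ 8.00 min.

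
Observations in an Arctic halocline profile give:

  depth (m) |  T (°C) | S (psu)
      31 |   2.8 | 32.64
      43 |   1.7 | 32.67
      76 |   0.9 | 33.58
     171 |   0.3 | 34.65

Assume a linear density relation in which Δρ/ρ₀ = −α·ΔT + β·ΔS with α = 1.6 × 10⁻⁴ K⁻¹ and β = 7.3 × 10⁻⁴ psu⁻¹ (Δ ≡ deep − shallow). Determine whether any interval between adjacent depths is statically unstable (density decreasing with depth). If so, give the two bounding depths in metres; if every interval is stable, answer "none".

Evaluate Δρ/ρ₀ = −αΔT + βΔS across each adjacent pair:
  31–43 m: −αΔT+βΔS = −(1.6 × 10⁻⁴)(-1.1)+(7.3 × 10⁻⁴)(+0.03) = 2.0 × 10⁻⁴ → stable
  43–76 m: −αΔT+βΔS = −(1.6 × 10⁻⁴)(-0.8)+(7.3 × 10⁻⁴)(+0.91) = 7.9 × 10⁻⁴ → stable
  76–171 m: −αΔT+βΔS = −(1.6 × 10⁻⁴)(-0.6)+(7.3 × 10⁻⁴)(+1.07) = 8.8 × 10⁻⁴ → stable
Every interval has Δρ > 0: the column is stably stratified throughout.

none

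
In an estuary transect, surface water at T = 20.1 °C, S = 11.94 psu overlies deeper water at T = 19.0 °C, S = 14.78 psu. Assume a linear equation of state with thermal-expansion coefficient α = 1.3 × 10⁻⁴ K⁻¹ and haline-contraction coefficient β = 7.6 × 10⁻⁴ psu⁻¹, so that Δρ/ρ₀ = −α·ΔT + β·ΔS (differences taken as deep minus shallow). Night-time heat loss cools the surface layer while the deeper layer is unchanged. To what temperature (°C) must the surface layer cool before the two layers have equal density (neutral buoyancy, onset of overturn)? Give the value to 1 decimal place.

Neutral buoyancy requires Δρ = 0, i.e. −α(T_deep − T_surf′) + β(S_deep − S_surf) = 0.
T_surf′ = T_deep − (β/α)·ΔS = 19.0 − (7.6 × 10⁻⁴/1.3 × 10⁻⁴)·(+2.84) = 2.397 °C.
Cooling required: 20.1 − (2.397) = 17.703 °C.

2.4 °C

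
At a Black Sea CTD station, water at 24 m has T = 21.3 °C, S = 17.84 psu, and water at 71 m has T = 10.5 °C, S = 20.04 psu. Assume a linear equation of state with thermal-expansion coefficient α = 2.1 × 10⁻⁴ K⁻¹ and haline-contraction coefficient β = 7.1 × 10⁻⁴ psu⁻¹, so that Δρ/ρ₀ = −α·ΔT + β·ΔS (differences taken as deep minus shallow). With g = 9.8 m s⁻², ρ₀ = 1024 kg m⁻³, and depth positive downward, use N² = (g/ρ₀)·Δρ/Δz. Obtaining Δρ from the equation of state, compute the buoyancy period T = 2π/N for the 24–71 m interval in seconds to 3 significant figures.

222 s

ΔT = -10.8 K, ΔS = +2.20 psu (deep − shallow).
Δρ/ρ₀ = −αΔT + βΔS = 2.268 × 10⁻³ + 1.562 × 10⁻³ = 3.83 × 10⁻³, so Δρ ≈ 3.922 kg m⁻³.
N² = (g/ρ₀)·Δρ/Δz = g·(Δρ/ρ₀)/Δz = 9.8 × 3.83 × 10⁻³ / 47 = 7.9860 × 10⁻⁴ s⁻².
N = √(7.9860 × 10⁻⁴) = 0.028260 rad s⁻¹ → T = 2π/N = 222.33 s ≈ 222 s.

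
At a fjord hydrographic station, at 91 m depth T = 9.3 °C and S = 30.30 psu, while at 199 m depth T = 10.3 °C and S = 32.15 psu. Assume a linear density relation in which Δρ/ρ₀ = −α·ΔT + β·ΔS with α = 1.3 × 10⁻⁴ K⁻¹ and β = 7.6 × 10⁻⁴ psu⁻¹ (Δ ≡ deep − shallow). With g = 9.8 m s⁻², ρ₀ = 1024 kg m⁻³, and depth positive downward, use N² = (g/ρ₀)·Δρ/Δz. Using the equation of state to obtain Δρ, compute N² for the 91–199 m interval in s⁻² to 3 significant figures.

1.16 × 10⁻⁴ s⁻²

ΔT = +1.0 K, ΔS = +1.85 psu (deep − shallow).
Δρ/ρ₀ = −αΔT + βΔS = -1.30 × 10⁻⁴ + 1.406 × 10⁻³ = 1.276 × 10⁻³, so Δρ ≈ 1.307 kg m⁻³.
N² = (g/ρ₀)·Δρ/Δz = g·(Δρ/ρ₀)/Δz = 9.8 × 1.276 × 10⁻³ / 108 = 1.1579 × 10⁻⁴ s⁻² ≈ 1.16 × 10⁻⁴ s⁻².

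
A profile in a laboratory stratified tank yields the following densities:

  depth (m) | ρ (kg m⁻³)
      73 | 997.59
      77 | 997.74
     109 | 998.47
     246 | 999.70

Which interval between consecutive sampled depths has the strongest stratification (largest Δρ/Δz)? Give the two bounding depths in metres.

73–77 m

Compute the density gradient over each adjacent pair:
  73–77 m: Δρ/Δz = 0.15/4 = 0.037 kg m⁻⁴
  77–109 m: Δρ/Δz = 0.73/32 = 0.023 kg m⁻⁴
  109–246 m: Δρ/Δz = 1.23/137 = 9.0 × 10⁻³ kg m⁻⁴
The largest gradient is in the 73–77 m interval — the pycnocline.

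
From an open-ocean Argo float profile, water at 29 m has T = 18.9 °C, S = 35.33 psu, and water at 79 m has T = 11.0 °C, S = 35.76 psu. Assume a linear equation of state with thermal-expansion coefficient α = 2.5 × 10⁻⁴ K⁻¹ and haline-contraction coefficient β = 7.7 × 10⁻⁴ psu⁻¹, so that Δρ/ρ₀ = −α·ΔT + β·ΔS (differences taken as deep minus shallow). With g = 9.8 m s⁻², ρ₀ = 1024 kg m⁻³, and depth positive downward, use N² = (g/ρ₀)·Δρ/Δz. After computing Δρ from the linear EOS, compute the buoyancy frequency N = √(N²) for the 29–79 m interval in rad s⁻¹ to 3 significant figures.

0.0213 rad s⁻¹

ΔT = -7.9 K, ΔS = +0.43 psu (deep − shallow).
Δρ/ρ₀ = −αΔT + βΔS = 1.975 × 10⁻³ + 3.311 × 10⁻⁴ = 2.3061 × 10⁻³, so Δρ ≈ 2.361 kg m⁻³.
N² = (g/ρ₀)·Δρ/Δz = g·(Δρ/ρ₀)/Δz = 9.8 × 2.3061 × 10⁻³ / 50 = 4.5200 × 10⁻⁴ s⁻².
N = √(4.5200 × 10⁻⁴) = 0.021260 rad s⁻¹ ≈ 0.0213 rad s⁻¹.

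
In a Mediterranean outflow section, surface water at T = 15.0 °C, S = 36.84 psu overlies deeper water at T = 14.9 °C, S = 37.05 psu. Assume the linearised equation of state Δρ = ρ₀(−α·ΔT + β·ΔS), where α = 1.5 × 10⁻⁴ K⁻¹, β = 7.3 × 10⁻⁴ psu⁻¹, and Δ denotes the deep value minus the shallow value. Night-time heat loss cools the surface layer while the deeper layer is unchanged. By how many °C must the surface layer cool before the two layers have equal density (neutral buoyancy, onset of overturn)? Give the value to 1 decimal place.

Neutral buoyancy requires Δρ = 0, i.e. −α(T_deep − T_surf′) + β(S_deep − S_surf) = 0.
T_surf′ = T_deep − (β/α)·ΔS = 14.9 − (7.3 × 10⁻⁴/1.5 × 10⁻⁴)·(+0.21) = 13.878 °C.
Cooling required: 15.0 − (13.878) = 1.122 °C.

1.1 °C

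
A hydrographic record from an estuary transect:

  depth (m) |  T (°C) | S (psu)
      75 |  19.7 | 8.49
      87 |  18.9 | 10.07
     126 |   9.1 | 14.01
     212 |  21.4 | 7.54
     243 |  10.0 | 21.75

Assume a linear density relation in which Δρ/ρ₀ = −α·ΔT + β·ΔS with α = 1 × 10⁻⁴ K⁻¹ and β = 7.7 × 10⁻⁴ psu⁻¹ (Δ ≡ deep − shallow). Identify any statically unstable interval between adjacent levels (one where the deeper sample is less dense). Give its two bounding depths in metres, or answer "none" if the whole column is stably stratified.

126–212 m

Evaluate Δρ/ρ₀ = −αΔT + βΔS across each adjacent pair:
  75–87 m: −αΔT+βΔS = −(1 × 10⁻⁴)(-0.8)+(7.7 × 10⁻⁴)(+1.58) = 1.3 × 10⁻³ → stable
  87–126 m: −αΔT+βΔS = −(1 × 10⁻⁴)(-9.8)+(7.7 × 10⁻⁴)(+3.94) = 4.0 × 10⁻³ → stable
  126–212 m: −αΔT+βΔS = −(1 × 10⁻⁴)(+12.3)+(7.7 × 10⁻⁴)(-6.47) = -6.2 × 10⁻³ → UNSTABLE
  212–243 m: −αΔT+βΔS = −(1 × 10⁻⁴)(-11.4)+(7.7 × 10⁻⁴)(+14.21) = 0.012 → stable
The 126–212 m interval has Δρ < 0: lighter water underlies denser water.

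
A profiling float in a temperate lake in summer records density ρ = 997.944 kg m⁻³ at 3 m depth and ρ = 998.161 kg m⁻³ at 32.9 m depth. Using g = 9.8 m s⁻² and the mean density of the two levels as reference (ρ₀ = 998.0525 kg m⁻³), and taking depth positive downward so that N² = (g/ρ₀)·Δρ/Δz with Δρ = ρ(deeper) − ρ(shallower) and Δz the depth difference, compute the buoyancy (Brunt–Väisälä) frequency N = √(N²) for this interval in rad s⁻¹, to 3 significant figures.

8.44 × 10⁻³ rad s⁻¹

Δρ = 998.161 − 997.944 = 0.217 kg m⁻³ over Δz = 32.9 − 3 = 29.9 m.
N² = (9.8/998.0525) × (0.217/29.9) = 7.1263 × 10⁻⁵ s⁻².
N = √(7.1263 × 10⁻⁵) = 8.4417 × 10⁻³ rad s⁻¹ ≈ 8.44 × 10⁻³ rad s⁻¹.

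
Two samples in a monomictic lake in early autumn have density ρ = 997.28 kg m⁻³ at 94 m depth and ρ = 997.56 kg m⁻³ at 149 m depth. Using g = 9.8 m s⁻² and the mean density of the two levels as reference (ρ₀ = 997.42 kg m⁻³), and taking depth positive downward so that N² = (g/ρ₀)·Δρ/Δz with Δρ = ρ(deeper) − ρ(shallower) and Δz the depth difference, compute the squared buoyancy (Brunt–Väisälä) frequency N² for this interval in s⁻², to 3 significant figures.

5.00 × 10⁻⁵ s⁻²

Δρ = 997.56 − 997.28 = 0.28 kg m⁻³ over Δz = 149 − 94 = 55 m.
N² = (9.8/997.42) × (0.28/55) = 5.0020 × 10⁻⁵ s⁻² ≈ 5.00 × 10⁻⁵ s⁻².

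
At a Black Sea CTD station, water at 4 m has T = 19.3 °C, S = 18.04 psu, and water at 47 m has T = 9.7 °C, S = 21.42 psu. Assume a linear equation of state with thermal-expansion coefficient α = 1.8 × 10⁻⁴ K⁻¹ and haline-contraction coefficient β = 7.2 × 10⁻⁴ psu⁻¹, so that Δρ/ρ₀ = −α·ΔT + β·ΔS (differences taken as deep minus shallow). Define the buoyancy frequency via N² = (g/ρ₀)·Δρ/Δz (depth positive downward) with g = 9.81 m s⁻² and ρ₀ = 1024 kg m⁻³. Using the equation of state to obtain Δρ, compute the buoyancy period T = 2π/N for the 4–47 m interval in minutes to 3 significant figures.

3.40 min

ΔT = -9.6 K, ΔS = +3.38 psu (deep − shallow).
Δρ/ρ₀ = −αΔT + βΔS = 1.728 × 10⁻³ + 2.4336 × 10⁻³ = 4.1616 × 10⁻³, so Δρ ≈ 4.261 kg m⁻³.
N² = (g/ρ₀)·Δρ/Δz = g·(Δρ/ρ₀)/Δz = 9.81 × 4.1616 × 10⁻³ / 43 = 9.4943 × 10⁻⁴ s⁻².
N = √(9.4943 × 10⁻⁴) = 0.030813 rad s⁻¹ → T = 2π/N = 203.91 s = 3.3985 min ≈ 3.40 min.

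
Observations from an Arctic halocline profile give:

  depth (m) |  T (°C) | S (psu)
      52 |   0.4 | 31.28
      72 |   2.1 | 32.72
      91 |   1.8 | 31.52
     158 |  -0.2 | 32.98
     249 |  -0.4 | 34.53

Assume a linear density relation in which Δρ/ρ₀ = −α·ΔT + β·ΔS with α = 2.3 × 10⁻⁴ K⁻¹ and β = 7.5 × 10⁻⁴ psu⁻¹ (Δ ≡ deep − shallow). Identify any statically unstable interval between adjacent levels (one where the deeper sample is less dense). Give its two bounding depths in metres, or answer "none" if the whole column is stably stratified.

72–91 m

Evaluate Δρ/ρ₀ = −αΔT + βΔS across each adjacent pair:
  52–72 m: −αΔT+βΔS = −(2.3 × 10⁻⁴)(+1.7)+(7.5 × 10⁻⁴)(+1.44) = 6.9 × 10⁻⁴ → stable
  72–91 m: −αΔT+βΔS = −(2.3 × 10⁻⁴)(-0.3)+(7.5 × 10⁻⁴)(-1.20) = -8.3 × 10⁻⁴ → UNSTABLE
  91–158 m: −αΔT+βΔS = −(2.3 × 10⁻⁴)(-2.0)+(7.5 × 10⁻⁴)(+1.46) = 1.6 × 10⁻³ → stable
  158–249 m: −αΔT+βΔS = −(2.3 × 10⁻⁴)(-0.2)+(7.5 × 10⁻⁴)(+1.55) = 1.2 × 10⁻³ → stable
The 72–91 m interval has Δρ < 0: lighter water underlies denser water.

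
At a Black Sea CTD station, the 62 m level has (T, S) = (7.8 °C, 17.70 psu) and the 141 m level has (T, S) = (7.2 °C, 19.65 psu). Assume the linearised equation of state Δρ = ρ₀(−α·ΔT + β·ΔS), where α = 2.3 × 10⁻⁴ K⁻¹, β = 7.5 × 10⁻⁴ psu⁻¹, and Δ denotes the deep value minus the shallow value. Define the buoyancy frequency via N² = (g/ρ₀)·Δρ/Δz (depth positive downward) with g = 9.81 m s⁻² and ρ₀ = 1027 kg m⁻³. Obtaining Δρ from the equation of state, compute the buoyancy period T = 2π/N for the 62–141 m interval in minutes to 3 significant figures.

ΔT = -0.6 K, ΔS = +1.95 psu (deep − shallow).
Δρ/ρ₀ = −αΔT + βΔS = 1.38 × 10⁻⁴ + 1.4625 × 10⁻³ = 1.6005 × 10⁻³, so Δρ ≈ 1.644 kg m⁻³.
N² = (g/ρ₀)·Δρ/Δz = g·(Δρ/ρ₀)/Δz = 9.81 × 1.6005 × 10⁻³ / 79 = 1.9875 × 10⁻⁴ s⁻².
N = √(1.9875 × 10⁻⁴) = 0.014098 rad s⁻¹ → T = 2π/N = 445.68 s = 7.4280 min ≈ 7.43 min.

7.43 min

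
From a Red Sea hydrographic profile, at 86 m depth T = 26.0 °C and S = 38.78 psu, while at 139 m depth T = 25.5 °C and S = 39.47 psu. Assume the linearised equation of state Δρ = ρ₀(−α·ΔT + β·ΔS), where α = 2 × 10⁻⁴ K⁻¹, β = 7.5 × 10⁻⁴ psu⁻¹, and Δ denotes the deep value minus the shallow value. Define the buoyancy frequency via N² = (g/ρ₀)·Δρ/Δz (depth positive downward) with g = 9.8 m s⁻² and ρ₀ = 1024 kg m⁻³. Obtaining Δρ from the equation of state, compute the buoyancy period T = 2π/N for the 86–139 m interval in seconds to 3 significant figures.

ΔT = -0.5 K, ΔS = +0.69 psu (deep − shallow).
Δρ/ρ₀ = −αΔT + βΔS = 1.00 × 10⁻⁴ + 5.175 × 10⁻⁴ = 6.175 × 10⁻⁴, so Δρ ≈ 0.6323 kg m⁻³.
N² = (g/ρ₀)·Δρ/Δz = g·(Δρ/ρ₀)/Δz = 9.8 × 6.175 × 10⁻⁴ / 53 = 1.1418 × 10⁻⁴ s⁻².
N = √(1.1418 × 10⁻⁴) = 0.010686 rad s⁻¹ → T = 2π/N = 587.98 s ≈ 588 s.

588 s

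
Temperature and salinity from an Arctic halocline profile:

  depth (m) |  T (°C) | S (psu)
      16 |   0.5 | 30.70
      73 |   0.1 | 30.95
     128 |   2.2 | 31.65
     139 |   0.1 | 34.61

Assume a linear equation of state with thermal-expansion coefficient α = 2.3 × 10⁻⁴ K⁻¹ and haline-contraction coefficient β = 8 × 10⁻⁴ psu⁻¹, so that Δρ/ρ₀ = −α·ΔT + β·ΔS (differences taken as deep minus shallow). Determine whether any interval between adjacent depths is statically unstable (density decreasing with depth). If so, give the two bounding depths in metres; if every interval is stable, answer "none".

Evaluate Δρ/ρ₀ = −αΔT + βΔS across each adjacent pair:
  16–73 m: −αΔT+βΔS = −(2.3 × 10⁻⁴)(-0.4)+(8 × 10⁻⁴)(+0.25) = 2.9 × 10⁻⁴ → stable
  73–128 m: −αΔT+βΔS = −(2.3 × 10⁻⁴)(+2.1)+(8 × 10⁻⁴)(+0.70) = 7.7 × 10⁻⁵ → stable
  128–139 m: −αΔT+βΔS = −(2.3 × 10⁻⁴)(-2.1)+(8 × 10⁻⁴)(+2.96) = 2.9 × 10⁻³ → stable
Every interval has Δρ > 0: the column is stably stratified throughout.

none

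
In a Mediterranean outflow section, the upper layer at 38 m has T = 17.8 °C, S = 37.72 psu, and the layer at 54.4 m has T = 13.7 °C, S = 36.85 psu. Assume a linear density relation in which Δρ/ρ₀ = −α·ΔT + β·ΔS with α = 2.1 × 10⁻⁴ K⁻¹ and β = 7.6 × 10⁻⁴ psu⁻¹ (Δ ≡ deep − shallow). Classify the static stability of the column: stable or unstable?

ΔT = 13.7 − 17.8 = -4.1 K and ΔS = 36.85 − 37.72 = -0.87 psu (deep − shallow).
−αΔT = 8.61 × 10⁻⁴; βΔS = -6.612 × 10⁻⁴; sum Δρ/ρ₀ = 1.998 × 10⁻⁴.
Δρ/ρ₀ > 0, so Δρ > 0: deeper water is denser → statically stable.

stable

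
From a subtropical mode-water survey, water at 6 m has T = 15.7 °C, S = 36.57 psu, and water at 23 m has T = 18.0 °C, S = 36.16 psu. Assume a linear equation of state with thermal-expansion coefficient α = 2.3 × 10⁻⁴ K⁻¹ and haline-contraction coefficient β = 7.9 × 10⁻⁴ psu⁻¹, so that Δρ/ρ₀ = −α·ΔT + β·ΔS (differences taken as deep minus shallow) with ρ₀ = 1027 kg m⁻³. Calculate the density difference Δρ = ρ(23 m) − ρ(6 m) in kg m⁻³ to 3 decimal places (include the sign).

-0.876 kg m⁻³

ΔT = +2.3 K, ΔS = -0.41 psu (deep − shallow).
Δρ/ρ₀ = −(2.3 × 10⁻⁴)(+2.3) + (7.9 × 10⁻⁴)(-0.41) = -8.529 × 10⁻⁴.
Δρ = 1027 × (-8.529 × 10⁻⁴) = -0.876 kg m⁻³.
Negative Δρ: lighter below, statically unstable.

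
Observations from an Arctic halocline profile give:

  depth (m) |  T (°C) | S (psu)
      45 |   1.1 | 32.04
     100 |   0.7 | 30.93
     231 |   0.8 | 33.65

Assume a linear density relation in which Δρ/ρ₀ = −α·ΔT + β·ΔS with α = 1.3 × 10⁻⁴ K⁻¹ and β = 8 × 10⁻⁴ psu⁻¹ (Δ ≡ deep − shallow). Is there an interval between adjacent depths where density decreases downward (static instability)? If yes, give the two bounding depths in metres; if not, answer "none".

Evaluate Δρ/ρ₀ = −αΔT + βΔS across each adjacent pair:
  45–100 m: −αΔT+βΔS = −(1.3 × 10⁻⁴)(-0.4)+(8 × 10⁻⁴)(-1.11) = -8.4 × 10⁻⁴ → UNSTABLE
  100–231 m: −αΔT+βΔS = −(1.3 × 10⁻⁴)(+0.1)+(8 × 10⁻⁴)(+2.72) = 2.2 × 10⁻³ → stable
The 45–100 m interval has Δρ < 0: lighter water underlies denser water.

45–100 m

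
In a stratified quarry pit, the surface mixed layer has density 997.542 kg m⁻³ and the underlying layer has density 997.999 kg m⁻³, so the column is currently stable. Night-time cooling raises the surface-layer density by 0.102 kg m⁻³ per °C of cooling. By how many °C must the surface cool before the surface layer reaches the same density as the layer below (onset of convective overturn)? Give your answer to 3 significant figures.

Density deficit of the surface layer: 997.999 − 997.542 = 0.457 kg m⁻³.
Required change = 0.457 / 0.102 = 4.48 °C.

4.48 °C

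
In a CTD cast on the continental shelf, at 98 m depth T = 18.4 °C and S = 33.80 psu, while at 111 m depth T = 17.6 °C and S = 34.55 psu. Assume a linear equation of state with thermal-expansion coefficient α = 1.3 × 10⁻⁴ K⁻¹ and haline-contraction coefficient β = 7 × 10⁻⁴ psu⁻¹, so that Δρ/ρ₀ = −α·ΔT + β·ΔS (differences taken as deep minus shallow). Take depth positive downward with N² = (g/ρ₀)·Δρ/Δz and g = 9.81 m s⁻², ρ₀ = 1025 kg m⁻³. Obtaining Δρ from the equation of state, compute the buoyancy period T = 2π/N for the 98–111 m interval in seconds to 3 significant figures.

288 s

ΔT = -0.8 K, ΔS = +0.75 psu (deep − shallow).
Δρ/ρ₀ = −αΔT + βΔS = 1.04 × 10⁻⁴ + 5.25 × 10⁻⁴ = 6.29 × 10⁻⁴, so Δρ ≈ 0.6447 kg m⁻³.
N² = (g/ρ₀)·Δρ/Δz = g·(Δρ/ρ₀)/Δz = 9.81 × 6.29 × 10⁻⁴ / 13 = 4.7465 × 10⁻⁴ s⁻².
N = √(4.7465 × 10⁻⁴) = 0.021786 rad s⁻¹ → T = 2π/N = 288.40 s ≈ 288 s.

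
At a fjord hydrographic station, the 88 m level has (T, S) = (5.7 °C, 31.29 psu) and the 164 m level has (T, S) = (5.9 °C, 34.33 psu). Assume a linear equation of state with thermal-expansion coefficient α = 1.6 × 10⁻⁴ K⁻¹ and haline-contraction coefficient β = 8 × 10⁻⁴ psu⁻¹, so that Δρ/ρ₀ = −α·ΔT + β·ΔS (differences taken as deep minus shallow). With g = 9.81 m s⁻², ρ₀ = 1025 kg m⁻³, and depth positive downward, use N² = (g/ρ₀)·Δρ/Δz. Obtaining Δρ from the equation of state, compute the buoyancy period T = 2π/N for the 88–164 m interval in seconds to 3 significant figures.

ΔT = +0.2 K, ΔS = +3.04 psu (deep − shallow).
Δρ/ρ₀ = −αΔT + βΔS = -3.20 × 10⁻⁵ + 2.432 × 10⁻³ = 2.40 × 10⁻³, so Δρ ≈ 2.460 kg m⁻³.
N² = (g/ρ₀)·Δρ/Δz = g·(Δρ/ρ₀)/Δz = 9.81 × 2.40 × 10⁻³ / 76 = 3.0979 × 10⁻⁴ s⁻².
N = √(3.0979 × 10⁻⁴) = 0.017601 rad s⁻¹ → T = 2π/N = 356.98 s ≈ 357 s.

357 s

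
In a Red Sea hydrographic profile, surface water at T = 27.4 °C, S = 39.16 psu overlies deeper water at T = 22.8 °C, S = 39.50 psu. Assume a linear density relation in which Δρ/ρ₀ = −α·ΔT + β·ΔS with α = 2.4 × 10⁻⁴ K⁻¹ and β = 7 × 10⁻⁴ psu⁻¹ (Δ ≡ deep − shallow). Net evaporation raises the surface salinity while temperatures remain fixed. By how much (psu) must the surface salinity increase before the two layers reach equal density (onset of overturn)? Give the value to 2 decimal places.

Neutral buoyancy requires −α(T_deep − T_surf) + β(S_deep − S_surf′) = 0.
S_surf′ = S_deep − (α/β)·ΔT = 39.50 − (2.4 × 10⁻⁴/7 × 10⁻⁴)·(-4.6) = 41.0771 psu.
Increase required: 41.0771 − 39.16 = 1.9171 psu.

1.92 psu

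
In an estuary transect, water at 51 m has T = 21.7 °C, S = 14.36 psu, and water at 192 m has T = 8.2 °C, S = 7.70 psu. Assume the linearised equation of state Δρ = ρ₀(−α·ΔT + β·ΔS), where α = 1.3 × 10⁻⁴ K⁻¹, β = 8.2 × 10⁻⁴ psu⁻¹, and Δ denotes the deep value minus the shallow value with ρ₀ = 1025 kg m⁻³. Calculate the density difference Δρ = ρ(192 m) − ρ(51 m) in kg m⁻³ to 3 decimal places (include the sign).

-3.799 kg m⁻³

ΔT = -13.5 K, ΔS = -6.66 psu (deep − shallow).
Δρ/ρ₀ = −(1.3 × 10⁻⁴)(-13.5) + (8.2 × 10⁻⁴)(-6.66) = -3.7062 × 10⁻³.
Δρ = 1025 × (-3.7062 × 10⁻³) = -3.799 kg m⁻³.
Negative Δρ: lighter below, statically unstable.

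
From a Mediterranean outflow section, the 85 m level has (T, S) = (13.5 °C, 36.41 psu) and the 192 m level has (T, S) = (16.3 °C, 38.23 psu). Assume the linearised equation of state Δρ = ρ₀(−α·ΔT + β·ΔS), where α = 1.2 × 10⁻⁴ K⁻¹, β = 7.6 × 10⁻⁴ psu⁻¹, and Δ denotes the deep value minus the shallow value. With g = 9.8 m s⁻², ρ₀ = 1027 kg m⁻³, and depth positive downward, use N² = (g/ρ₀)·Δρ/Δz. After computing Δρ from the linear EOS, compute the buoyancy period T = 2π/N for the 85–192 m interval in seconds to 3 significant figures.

ΔT = +2.8 K, ΔS = +1.82 psu (deep − shallow).
Δρ/ρ₀ = −αΔT + βΔS = -3.36 × 10⁻⁴ + 1.3832 × 10⁻³ = 1.0472 × 10⁻³, so Δρ ≈ 1.075 kg m⁻³.
N² = (g/ρ₀)·Δρ/Δz = g·(Δρ/ρ₀)/Δz = 9.8 × 1.0472 × 10⁻³ / 107 = 9.5912 × 10⁻⁵ s⁻².
N = √(9.5912 × 10⁻⁵) = 9.7935 × 10⁻³ rad s⁻¹ → T = 2π/N = 641.57 s ≈ 642 s.

642 s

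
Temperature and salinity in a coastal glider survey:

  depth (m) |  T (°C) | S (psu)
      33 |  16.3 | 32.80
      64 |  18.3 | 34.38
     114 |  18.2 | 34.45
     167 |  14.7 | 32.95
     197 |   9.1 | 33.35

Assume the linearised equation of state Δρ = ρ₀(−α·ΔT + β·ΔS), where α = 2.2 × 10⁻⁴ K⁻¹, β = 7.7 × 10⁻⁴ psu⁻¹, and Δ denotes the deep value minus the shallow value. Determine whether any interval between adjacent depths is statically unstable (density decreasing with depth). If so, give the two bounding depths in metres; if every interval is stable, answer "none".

Evaluate Δρ/ρ₀ = −αΔT + βΔS across each adjacent pair:
  33–64 m: −αΔT+βΔS = −(2.2 × 10⁻⁴)(+2.0)+(7.7 × 10⁻⁴)(+1.58) = 7.8 × 10⁻⁴ → stable
  64–114 m: −αΔT+βΔS = −(2.2 × 10⁻⁴)(-0.1)+(7.7 × 10⁻⁴)(+0.07) = 7.6 × 10⁻⁵ → stable
  114–167 m: −αΔT+βΔS = −(2.2 × 10⁻⁴)(-3.5)+(7.7 × 10⁻⁴)(-1.50) = -3.8 × 10⁻⁴ → UNSTABLE
  167–197 m: −αΔT+βΔS = −(2.2 × 10⁻⁴)(-5.6)+(7.7 × 10⁻⁴)(+0.40) = 1.5 × 10⁻³ → stable
The 114–167 m interval has Δρ < 0: lighter water underlies denser water.

114–167 m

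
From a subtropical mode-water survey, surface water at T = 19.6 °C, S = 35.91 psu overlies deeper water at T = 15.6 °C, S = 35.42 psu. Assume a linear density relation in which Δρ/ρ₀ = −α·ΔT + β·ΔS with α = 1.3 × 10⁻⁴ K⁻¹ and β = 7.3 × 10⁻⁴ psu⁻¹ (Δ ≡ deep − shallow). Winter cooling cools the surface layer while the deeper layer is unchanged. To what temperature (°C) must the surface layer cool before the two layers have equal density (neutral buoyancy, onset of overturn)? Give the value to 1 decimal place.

18.4 °C

Neutral buoyancy requires Δρ = 0, i.e. −α(T_deep − T_surf′) + β(S_deep − S_surf) = 0.
T_surf′ = T_deep − (β/α)·ΔS = 15.6 − (7.3 × 10⁻⁴/1.3 × 10⁻⁴)·(-0.49) = 18.352 °C.
Cooling required: 19.6 − (18.352) = 1.248 °C.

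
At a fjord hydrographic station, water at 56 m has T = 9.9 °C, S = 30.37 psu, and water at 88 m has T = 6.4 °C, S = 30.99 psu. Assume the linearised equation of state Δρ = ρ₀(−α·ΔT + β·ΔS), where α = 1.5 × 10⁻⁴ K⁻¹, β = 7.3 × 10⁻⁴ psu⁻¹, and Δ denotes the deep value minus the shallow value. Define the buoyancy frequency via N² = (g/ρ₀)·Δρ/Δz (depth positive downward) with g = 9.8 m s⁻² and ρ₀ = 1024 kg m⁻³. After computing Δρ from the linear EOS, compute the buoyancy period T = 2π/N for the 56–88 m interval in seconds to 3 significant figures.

363 s

ΔT = -3.5 K, ΔS = +0.62 psu (deep − shallow).
Δρ/ρ₀ = −αΔT + βΔS = 5.25 × 10⁻⁴ + 4.526 × 10⁻⁴ = 9.776 × 10⁻⁴, so Δρ ≈ 1.001 kg m⁻³.
N² = (g/ρ₀)·Δρ/Δz = g·(Δρ/ρ₀)/Δz = 9.8 × 9.776 × 10⁻⁴ / 32 = 2.9939 × 10⁻⁴ s⁻².
N = √(2.9939 × 10⁻⁴) = 0.017303 rad s⁻¹ → T = 2π/N = 363.13 s ≈ 363 s.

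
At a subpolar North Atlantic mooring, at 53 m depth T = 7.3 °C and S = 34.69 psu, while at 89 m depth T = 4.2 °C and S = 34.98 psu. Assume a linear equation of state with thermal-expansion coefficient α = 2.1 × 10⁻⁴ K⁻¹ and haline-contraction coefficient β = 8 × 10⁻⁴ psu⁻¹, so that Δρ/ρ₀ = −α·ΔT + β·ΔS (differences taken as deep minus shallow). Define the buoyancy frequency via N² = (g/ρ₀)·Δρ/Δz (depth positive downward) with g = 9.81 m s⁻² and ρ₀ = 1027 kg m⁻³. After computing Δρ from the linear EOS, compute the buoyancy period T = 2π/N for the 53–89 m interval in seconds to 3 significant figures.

405 s

ΔT = -3.1 K, ΔS = +0.29 psu (deep − shallow).
Δρ/ρ₀ = −αΔT + βΔS = 6.51 × 10⁻⁴ + 2.32 × 10⁻⁴ = 8.83 × 10⁻⁴, so Δρ ≈ 0.9068 kg m⁻³.
N² = (g/ρ₀)·Δρ/Δz = g·(Δρ/ρ₀)/Δz = 9.81 × 8.83 × 10⁻⁴ / 36 = 2.4062 × 10⁻⁴ s⁻².
N = √(2.4062 × 10⁻⁴) = 0.015512 rad s⁻¹ → T = 2π/N = 405.05 s ≈ 405 s.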